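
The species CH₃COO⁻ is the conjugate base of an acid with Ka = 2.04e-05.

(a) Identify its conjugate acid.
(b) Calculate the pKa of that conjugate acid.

(a) The conjugate acid is formed by adding one H⁺ to CH₃COO⁻, giving CH₃COOH. (b) pKa = -log(Ka) = -log(2.04e-05) = 4.69.

Conjugate acid: CH₃COOH; pK_a = 4.69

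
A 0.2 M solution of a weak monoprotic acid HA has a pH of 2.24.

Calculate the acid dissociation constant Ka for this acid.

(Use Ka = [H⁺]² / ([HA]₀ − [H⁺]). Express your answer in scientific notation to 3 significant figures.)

[H⁺] = 10^(−pH) = 10^(−2.24) = 5.754e-03 M. For HA ⇌ H⁺ + A⁻, Ka = [H⁺][A⁻]/[HA] = [H⁺]² / ([HA]₀ − [H⁺]) = (5.754e-03)² / (0.2 − 5.754e-03) = 1.70e-04.

K_a = 1.70e-04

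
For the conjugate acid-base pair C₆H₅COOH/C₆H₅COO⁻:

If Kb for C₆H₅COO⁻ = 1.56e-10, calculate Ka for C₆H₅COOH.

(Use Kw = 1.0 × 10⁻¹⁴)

For a conjugate pair Ka × Kb = Kw, so Ka = Kw/Kb = 1.0 × 10⁻¹⁴ / 1.56e-10 = 6.41e-05.

K_a = 6.41e-05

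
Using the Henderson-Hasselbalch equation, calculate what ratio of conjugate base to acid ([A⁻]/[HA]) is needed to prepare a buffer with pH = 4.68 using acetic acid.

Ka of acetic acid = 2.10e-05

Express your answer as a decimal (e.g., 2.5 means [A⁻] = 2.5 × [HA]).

pKa = -log(2.10e-05) = 4.6778. pH = pKa + log([A⁻]/[HA]), so log([A⁻]/[HA]) = pH − pKa = 4.68 − 4.6778 = 0.0022. [A⁻]/[HA] = 10^(0.0022) = 1.01

[A⁻]/[HA] = 1.01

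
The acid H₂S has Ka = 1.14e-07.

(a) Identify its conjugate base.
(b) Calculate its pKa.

(a) The conjugate base is formed by removing one H⁺ from H₂S, giving HS⁻. (b) pKa = -log(Ka) = -log(1.14e-07) = 6.94.

Conjugate base: HS⁻; pK_a = 6.94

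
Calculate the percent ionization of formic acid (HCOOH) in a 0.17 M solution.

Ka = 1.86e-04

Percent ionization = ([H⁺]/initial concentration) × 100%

Using Ka equilibrium: x² + Ka×x - Ka×C = 0. Solving: [H⁺] = 5.5309e-03. Percent = (5.5309e-03/0.17) × 100

Percent ionization = 3.25%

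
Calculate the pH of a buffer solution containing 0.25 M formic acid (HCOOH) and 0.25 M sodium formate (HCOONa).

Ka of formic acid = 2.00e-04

pKa = -log(2.00e-04) = 3.70. pH = pKa + log([A⁻]/[HA]) = 3.70 + log(0.25/0.25)

pH = 3.70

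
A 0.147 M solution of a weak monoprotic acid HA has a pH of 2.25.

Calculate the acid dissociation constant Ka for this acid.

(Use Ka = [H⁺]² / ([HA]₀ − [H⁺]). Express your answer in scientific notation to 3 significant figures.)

[H⁺] = 10^(−pH) = 10^(−2.25) = 5.623e-03 M. For HA ⇌ H⁺ + A⁻, Ka = [H⁺][A⁻]/[HA] = [H⁺]² / ([HA]₀ − [H⁺]) = (5.623e-03)² / (0.147 − 5.623e-03) = 2.24e-04.

K_a = 2.24e-04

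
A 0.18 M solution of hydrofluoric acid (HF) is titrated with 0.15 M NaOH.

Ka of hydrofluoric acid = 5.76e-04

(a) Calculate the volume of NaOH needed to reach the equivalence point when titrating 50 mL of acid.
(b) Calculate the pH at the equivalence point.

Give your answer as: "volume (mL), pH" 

moles acid = 0.18 × 50/1000 = 0.009 mol; V_base = moles/0.15 × 1000 = 60.0 mL. At equivalence only the conjugate base is present: [A⁻] = 0.009/0.110 = 8.1818e-02 M. Kb = Kw/Ka = 1.74e-11; [OH⁻] = √(Kb × [A⁻]) = 1.1918e-06; pOH = 5.92; pH = 14 - pOH = 8.08.

V = 60.0 mL, pH = 8.08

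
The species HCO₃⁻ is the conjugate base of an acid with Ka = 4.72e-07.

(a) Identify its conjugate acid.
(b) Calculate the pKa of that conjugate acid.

(a) The conjugate acid is formed by adding one H⁺ to HCO₃⁻, giving H₂CO₃. (b) pKa = -log(Ka) = -log(4.72e-07) = 6.33.

Conjugate acid: H₂CO₃; pK_a = 6.33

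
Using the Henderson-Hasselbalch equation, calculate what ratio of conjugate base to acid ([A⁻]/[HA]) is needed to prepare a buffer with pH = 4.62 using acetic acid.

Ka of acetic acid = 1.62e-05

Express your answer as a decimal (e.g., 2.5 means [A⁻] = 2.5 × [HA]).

pKa = -log(1.62e-05) = 4.7905. pH = pKa + log([A⁻]/[HA]), so log([A⁻]/[HA]) = pH − pKa = 4.62 − 4.7905 = -0.1705. [A⁻]/[HA] = 10^(-0.1705) = 0.675

[A⁻]/[HA] = 0.675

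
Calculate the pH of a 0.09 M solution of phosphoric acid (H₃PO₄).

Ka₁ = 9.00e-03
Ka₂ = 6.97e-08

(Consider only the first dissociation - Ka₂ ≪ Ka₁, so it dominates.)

First dissociation dominates. From Ka₁ = [H⁺][HA⁻]/[H₂A], x² + Ka₁·x − Ka₁·C = 0 with C = 0.09 M and Ka₁ = 9.00e-03. Solving: [H⁺] = (−Ka₁ + √(Ka₁² + 4·Ka₁·C)) / 2 = 2.4314e-02 M. pH = -log(2.4314e-02) = 1.61.

pH = 1.61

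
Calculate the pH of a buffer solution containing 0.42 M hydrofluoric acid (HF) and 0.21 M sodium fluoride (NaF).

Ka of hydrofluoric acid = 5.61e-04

pKa = -log(5.61e-04) = 3.25. pH = pKa + log([A⁻]/[HA]) = 3.25 + log(0.21/0.42)

pH = 2.95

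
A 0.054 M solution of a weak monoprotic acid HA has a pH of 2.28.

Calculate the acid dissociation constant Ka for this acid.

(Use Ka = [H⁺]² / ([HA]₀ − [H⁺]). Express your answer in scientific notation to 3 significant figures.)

[H⁺] = 10^(−pH) = 10^(−2.28) = 5.248e-03 M. For HA ⇌ H⁺ + A⁻, Ka = [H⁺][A⁻]/[HA] = [H⁺]² / ([HA]₀ − [H⁺]) = (5.248e-03)² / (0.054 − 5.248e-03) = 5.65e-04.

K_a = 5.65e-04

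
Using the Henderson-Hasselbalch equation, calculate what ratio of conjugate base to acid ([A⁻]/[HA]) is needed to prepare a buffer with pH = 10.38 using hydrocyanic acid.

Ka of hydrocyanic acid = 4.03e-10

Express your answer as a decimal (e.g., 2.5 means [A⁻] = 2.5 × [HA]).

pKa = -log(4.03e-10) = 9.3947. pH = pKa + log([A⁻]/[HA]), so log([A⁻]/[HA]) = pH − pKa = 10.38 − 9.3947 = 0.9853. [A⁻]/[HA] = 10^(0.9853) = 9.67

[A⁻]/[HA] = 9.67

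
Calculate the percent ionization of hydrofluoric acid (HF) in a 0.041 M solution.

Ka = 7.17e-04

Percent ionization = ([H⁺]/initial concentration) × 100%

Using Ka equilibrium: x² + Ka×x - Ka×C = 0. Solving: [H⁺] = 5.0752e-03. Percent = (5.0752e-03/0.041) × 100

Percent ionization = 12.4%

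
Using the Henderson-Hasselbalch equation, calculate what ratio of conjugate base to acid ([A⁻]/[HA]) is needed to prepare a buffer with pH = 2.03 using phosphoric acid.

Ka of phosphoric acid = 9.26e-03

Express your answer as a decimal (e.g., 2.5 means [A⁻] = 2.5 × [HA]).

pKa = -log(9.26e-03) = 2.0334. pH = pKa + log([A⁻]/[HA]), so log([A⁻]/[HA]) = pH − pKa = 2.03 − 2.0334 = -0.0034. [A⁻]/[HA] = 10^(-0.0034) = 0.992

[A⁻]/[HA] = 0.992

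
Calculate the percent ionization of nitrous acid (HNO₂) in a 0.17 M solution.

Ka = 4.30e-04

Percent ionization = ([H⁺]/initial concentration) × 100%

Using Ka equilibrium: x² + Ka×x - Ka×C = 0. Solving: [H⁺] = 8.3376e-03. Percent = (8.3376e-03/0.17) × 100

Percent ionization = 4.9%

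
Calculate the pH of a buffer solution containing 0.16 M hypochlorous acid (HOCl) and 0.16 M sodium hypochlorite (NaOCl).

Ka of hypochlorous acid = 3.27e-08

pKa = -log(3.27e-08) = 7.49. pH = pKa + log([A⁻]/[HA]) = 7.49 + log(0.16/0.16)

pH = 7.49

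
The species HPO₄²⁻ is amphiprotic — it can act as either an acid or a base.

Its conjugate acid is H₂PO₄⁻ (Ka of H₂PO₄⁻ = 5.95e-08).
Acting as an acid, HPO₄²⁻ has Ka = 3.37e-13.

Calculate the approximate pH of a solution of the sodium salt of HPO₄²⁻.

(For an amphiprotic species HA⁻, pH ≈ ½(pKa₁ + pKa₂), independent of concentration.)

pKa₁ = -log(5.95e-08) = 7.23; pKa₂ = -log(3.37e-13) = 12.47. For an amphiprotic species, pH ≈ ½(pKa₁ + pKa₂) = ½(7.23 + 12.47) = 9.85.

pH = 9.85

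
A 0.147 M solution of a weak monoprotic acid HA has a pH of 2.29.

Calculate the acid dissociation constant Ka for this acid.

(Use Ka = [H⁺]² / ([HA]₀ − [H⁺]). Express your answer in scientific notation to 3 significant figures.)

[H⁺] = 10^(−pH) = 10^(−2.29) = 5.129e-03 M. For HA ⇌ H⁺ + A⁻, Ka = [H⁺][A⁻]/[HA] = [H⁺]² / ([HA]₀ − [H⁺]) = (5.129e-03)² / (0.147 − 5.129e-03) = 1.85e-04.

K_a = 1.85e-04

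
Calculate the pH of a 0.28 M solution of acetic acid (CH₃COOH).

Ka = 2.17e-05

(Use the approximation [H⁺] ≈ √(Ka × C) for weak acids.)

[H⁺] = √(Ka × C) = √(2.17e-05 × 0.28) = 2.4650e-03. pH = -log(2.4650e-03)

pH = 2.61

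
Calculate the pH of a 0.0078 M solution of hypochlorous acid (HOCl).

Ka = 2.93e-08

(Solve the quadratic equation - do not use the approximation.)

x² + Ka×x - Ka×C = 0. Using quadratic formula: [H⁺] = 1.5103e-05

pH = 4.82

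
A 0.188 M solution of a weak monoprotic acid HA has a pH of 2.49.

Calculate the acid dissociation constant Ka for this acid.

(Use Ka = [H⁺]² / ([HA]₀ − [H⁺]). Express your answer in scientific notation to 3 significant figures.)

[H⁺] = 10^(−pH) = 10^(−2.49) = 3.236e-03 M. For HA ⇌ H⁺ + A⁻, Ka = [H⁺][A⁻]/[HA] = [H⁺]² / ([HA]₀ − [H⁺]) = (3.236e-03)² / (0.188 − 3.236e-03) = 5.67e-05.

K_a = 5.67e-05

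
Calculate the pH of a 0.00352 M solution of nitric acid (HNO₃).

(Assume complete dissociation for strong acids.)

[H⁺] = 0.00352 M for strong acid. pH = -log[H⁺] = -log(0.00352)

pH = 2.45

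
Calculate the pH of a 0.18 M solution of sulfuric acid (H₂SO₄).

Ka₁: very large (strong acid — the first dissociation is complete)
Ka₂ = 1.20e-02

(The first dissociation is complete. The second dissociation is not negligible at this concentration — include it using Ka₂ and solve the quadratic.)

First dissociation is complete: [H⁺]₀ = [HSO₄⁻]₀ = C = 0.18 M. Second dissociation HSO₄⁻ ⇌ H⁺ + SO₄²⁻: let x = [SO₄²⁻]. Ka₂ = (C + x)·x / (C − x) = 1.20e-02 → x² + (C + Ka₂)·x − Ka₂·C = 0 → x² + 0.19200·x − 2.160e-03 = 0. x = (−0.19200 + √(0.19200² + 4 × 2.160e-03)) / 2 = 1.0658e-02 M. [H⁺] = C + x = 0.18 + 1.0658e-02 = 1.9066e-01 M. pH = -log(1.9066e-01) = 0.72.

pH = 0.72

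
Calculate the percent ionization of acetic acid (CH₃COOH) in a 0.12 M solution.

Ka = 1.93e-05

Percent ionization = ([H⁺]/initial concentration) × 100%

Using Ka equilibrium: x² + Ka×x - Ka×C = 0. Solving: [H⁺] = 1.5122e-03. Percent = (1.5122e-03/0.12) × 100

Percent ionization = 1.26%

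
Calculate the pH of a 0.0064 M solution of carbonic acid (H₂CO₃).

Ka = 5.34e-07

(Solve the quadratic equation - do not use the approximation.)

x² + Ka×x - Ka×C = 0. Using quadratic formula: [H⁺] = 5.8194e-05

pH = 4.24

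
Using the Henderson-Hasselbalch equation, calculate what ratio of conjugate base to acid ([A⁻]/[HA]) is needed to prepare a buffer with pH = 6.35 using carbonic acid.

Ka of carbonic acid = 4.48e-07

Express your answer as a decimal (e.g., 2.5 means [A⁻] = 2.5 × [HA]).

pKa = -log(4.48e-07) = 6.3487. pH = pKa + log([A⁻]/[HA]), so log([A⁻]/[HA]) = pH − pKa = 6.35 − 6.3487 = 0.0013. [A⁻]/[HA] = 10^(0.0013) = 1.00

[A⁻]/[HA] = 1.00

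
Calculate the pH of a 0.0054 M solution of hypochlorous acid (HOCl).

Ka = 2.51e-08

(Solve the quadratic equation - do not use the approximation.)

x² + Ka×x - Ka×C = 0. Using quadratic formula: [H⁺] = 1.1630e-05

pH = 4.93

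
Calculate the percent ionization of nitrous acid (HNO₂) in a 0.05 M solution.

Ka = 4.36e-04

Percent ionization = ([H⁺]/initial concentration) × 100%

Using Ka equilibrium: x² + Ka×x - Ka×C = 0. Solving: [H⁺] = 4.4561e-03. Percent = (4.4561e-03/0.05) × 100

Percent ionization = 8.91%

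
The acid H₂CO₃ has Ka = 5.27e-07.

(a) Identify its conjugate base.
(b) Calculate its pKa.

(a) The conjugate base is formed by removing one H⁺ from H₂CO₃, giving HCO₃⁻. (b) pKa = -log(Ka) = -log(5.27e-07) = 6.28.

Conjugate base: HCO₃⁻; pK_a = 6.28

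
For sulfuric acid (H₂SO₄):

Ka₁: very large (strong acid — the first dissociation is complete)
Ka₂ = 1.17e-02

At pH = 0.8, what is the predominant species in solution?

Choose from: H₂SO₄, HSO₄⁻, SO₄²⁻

The first dissociation is complete, so H₂SO₄ itself is never the predominant species in water; pKa₂ = -log(1.17e-02) = 1.93. For a polyprotic acid the predominant species crosses at each pKa: below pKa_n the protonated form dominates, above it the deprotonated form does. At pH = 0.8, the predominant species is HSO₄⁻.

HSO₄⁻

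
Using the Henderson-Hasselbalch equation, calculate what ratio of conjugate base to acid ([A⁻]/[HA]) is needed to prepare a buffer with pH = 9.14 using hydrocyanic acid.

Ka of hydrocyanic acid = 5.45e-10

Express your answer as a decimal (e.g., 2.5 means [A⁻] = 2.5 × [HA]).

pKa = -log(5.45e-10) = 9.2636. pH = pKa + log([A⁻]/[HA]), so log([A⁻]/[HA]) = pH − pKa = 9.14 − 9.2636 = -0.1236. [A⁻]/[HA] = 10^(-0.1236) = 0.752

[A⁻]/[HA] = 0.752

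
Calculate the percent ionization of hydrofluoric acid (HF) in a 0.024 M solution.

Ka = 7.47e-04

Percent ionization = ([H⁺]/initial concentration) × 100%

Using Ka equilibrium: x² + Ka×x - Ka×C = 0. Solving: [H⁺] = 3.8771e-03. Percent = (3.8771e-03/0.024) × 100

Percent ionization = 16.2%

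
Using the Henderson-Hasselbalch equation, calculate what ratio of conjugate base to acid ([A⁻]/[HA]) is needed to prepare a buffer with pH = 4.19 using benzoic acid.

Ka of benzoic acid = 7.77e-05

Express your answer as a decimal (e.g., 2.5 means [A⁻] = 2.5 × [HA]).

pKa = -log(7.77e-05) = 4.1096. pH = pKa + log([A⁻]/[HA]), so log([A⁻]/[HA]) = pH − pKa = 4.19 − 4.1096 = 0.0804. [A⁻]/[HA] = 10^(0.0804) = 1.20

[A⁻]/[HA] = 1.20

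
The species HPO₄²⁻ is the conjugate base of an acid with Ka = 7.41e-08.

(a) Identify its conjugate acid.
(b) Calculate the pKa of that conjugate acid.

(a) The conjugate acid is formed by adding one H⁺ to HPO₄²⁻, giving H₂PO₄⁻. (b) pKa = -log(Ka) = -log(7.41e-08) = 7.13.

Conjugate acid: H₂PO₄⁻; pK_a = 7.13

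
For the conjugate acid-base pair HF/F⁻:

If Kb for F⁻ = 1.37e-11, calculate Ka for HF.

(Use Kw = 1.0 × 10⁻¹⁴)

For a conjugate pair Ka × Kb = Kw, so Ka = Kw/Kb = 1.0 × 10⁻¹⁴ / 1.37e-11 = 7.30e-04.

K_a = 7.30e-04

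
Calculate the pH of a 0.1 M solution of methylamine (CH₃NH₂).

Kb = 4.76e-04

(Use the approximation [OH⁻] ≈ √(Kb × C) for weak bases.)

[OH⁻] = √(Kb × C) = √(4.76e-04 × 0.1) = 6.8993e-03. pOH = 2.16, pH = 14 - pOH

pH = 11.84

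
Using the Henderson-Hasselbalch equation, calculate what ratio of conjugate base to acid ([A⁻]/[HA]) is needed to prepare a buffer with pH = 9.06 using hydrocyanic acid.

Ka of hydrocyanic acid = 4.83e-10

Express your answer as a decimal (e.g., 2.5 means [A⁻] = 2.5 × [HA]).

pKa = -log(4.83e-10) = 9.3161. pH = pKa + log([A⁻]/[HA]), so log([A⁻]/[HA]) = pH − pKa = 9.06 − 9.3161 = -0.2561. [A⁻]/[HA] = 10^(-0.2561) = 0.555

[A⁻]/[HA] = 0.555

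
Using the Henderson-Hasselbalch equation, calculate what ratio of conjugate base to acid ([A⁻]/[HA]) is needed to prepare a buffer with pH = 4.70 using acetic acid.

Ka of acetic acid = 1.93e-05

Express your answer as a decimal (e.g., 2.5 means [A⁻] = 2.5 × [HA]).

pKa = -log(1.93e-05) = 4.7144. pH = pKa + log([A⁻]/[HA]), so log([A⁻]/[HA]) = pH − pKa = 4.70 − 4.7144 = -0.0144. [A⁻]/[HA] = 10^(-0.0144) = 0.967

[A⁻]/[HA] = 0.967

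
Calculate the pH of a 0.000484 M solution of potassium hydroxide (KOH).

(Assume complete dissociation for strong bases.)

[OH⁻] = 0.000484 M for strong base. pOH = -log[OH⁻] = 3.32, pH = 14 - pOH

pH = 10.68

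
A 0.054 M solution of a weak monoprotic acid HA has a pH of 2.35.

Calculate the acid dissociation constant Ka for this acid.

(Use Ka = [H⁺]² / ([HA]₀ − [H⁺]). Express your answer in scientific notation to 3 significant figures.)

[H⁺] = 10^(−pH) = 10^(−2.35) = 4.467e-03 M. For HA ⇌ H⁺ + A⁻, Ka = [H⁺][A⁻]/[HA] = [H⁺]² / ([HA]₀ − [H⁺]) = (4.467e-03)² / (0.054 − 4.467e-03) = 4.03e-04.

K_a = 4.03e-04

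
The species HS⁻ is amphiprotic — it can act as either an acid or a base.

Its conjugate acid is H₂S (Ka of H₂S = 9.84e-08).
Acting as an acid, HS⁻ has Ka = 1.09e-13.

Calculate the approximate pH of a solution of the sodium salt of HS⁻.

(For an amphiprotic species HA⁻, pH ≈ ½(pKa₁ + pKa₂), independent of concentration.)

pKa₁ = -log(9.84e-08) = 7.01; pKa₂ = -log(1.09e-13) = 12.96. For an amphiprotic species, pH ≈ ½(pKa₁ + pKa₂) = ½(7.01 + 12.96) = 9.98.

pH = 9.98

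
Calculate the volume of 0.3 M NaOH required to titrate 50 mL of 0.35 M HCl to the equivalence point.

At equivalence: moles acid = moles base. moles HCl = 0.35 × 50/1000 = 0.0175 mol. V_base = moles / 0.3 × 1000 = 58.3 mL.

V_{base} = 58.3 mL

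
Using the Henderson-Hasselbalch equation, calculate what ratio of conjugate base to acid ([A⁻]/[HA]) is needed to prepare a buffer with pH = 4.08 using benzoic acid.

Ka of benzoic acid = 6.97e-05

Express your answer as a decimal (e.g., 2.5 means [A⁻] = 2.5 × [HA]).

pKa = -log(6.97e-05) = 4.1568. pH = pKa + log([A⁻]/[HA]), so log([A⁻]/[HA]) = pH − pKa = 4.08 − 4.1568 = -0.0768. [A⁻]/[HA] = 10^(-0.0768) = 0.838

[A⁻]/[HA] = 0.838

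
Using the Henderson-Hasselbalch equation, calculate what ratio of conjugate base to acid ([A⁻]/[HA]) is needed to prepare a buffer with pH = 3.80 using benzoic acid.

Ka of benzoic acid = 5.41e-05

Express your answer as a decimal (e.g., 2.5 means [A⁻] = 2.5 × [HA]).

pKa = -log(5.41e-05) = 4.2668. pH = pKa + log([A⁻]/[HA]), so log([A⁻]/[HA]) = pH − pKa = 3.80 − 4.2668 = -0.4668. [A⁻]/[HA] = 10^(-0.4668) = 0.341

[A⁻]/[HA] = 0.341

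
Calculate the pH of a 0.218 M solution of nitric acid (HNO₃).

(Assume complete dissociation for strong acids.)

[H⁺] = 0.218 M for strong acid. pH = -log[H⁺] = -log(0.218)

pH = 0.66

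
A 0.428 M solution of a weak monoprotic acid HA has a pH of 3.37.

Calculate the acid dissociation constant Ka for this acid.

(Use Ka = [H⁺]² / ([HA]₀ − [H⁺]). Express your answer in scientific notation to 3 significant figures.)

[H⁺] = 10^(−pH) = 10^(−3.37) = 4.266e-04 M. For HA ⇌ H⁺ + A⁻, Ka = [H⁺][A⁻]/[HA] = [H⁺]² / ([HA]₀ − [H⁺]) = (4.266e-04)² / (0.428 − 4.266e-04) = 4.26e-07.

K_a = 4.26e-07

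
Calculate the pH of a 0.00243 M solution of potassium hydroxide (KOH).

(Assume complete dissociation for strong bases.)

[OH⁻] = 0.00243 M for strong base. pOH = -log[OH⁻] = 2.61, pH = 14 - pOH

pH = 11.39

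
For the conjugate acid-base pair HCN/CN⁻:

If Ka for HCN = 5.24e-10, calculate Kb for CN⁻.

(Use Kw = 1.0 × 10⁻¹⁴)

For a conjugate pair Ka × Kb = Kw, so Kb = Kw/Ka = 1.0 × 10⁻¹⁴ / 5.24e-10 = 1.91e-05.

K_b = 1.91e-05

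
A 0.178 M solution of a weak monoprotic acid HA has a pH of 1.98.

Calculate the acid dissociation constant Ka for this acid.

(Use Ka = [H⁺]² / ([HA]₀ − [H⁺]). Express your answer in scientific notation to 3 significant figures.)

[H⁺] = 10^(−pH) = 10^(−1.98) = 1.047e-02 M. For HA ⇌ H⁺ + A⁻, Ka = [H⁺][A⁻]/[HA] = [H⁺]² / ([HA]₀ − [H⁺]) = (1.047e-02)² / (0.178 − 1.047e-02) = 6.55e-04.

K_a = 6.55e-04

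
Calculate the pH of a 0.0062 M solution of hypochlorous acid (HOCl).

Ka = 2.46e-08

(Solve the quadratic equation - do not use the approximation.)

x² + Ka×x - Ka×C = 0. Using quadratic formula: [H⁺] = 1.2338e-05

pH = 4.91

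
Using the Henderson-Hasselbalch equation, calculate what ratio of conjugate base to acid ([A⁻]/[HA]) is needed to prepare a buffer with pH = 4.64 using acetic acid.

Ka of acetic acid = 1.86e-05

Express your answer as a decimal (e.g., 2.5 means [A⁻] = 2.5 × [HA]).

pKa = -log(1.86e-05) = 4.7305. pH = pKa + log([A⁻]/[HA]), so log([A⁻]/[HA]) = pH − pKa = 4.64 − 4.7305 = -0.0905. [A⁻]/[HA] = 10^(-0.0905) = 0.812

[A⁻]/[HA] = 0.812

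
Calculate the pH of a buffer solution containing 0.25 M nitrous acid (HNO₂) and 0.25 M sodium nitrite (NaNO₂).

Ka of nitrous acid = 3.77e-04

pKa = -log(3.77e-04) = 3.42. pH = pKa + log([A⁻]/[HA]) = 3.42 + log(0.25/0.25)

pH = 3.42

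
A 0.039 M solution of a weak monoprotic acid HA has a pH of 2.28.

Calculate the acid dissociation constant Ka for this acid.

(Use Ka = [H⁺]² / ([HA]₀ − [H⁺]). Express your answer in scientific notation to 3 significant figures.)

[H⁺] = 10^(−pH) = 10^(−2.28) = 5.248e-03 M. For HA ⇌ H⁺ + A⁻, Ka = [H⁺][A⁻]/[HA] = [H⁺]² / ([HA]₀ − [H⁺]) = (5.248e-03)² / (0.039 − 5.248e-03) = 8.16e-04.

K_a = 8.16e-04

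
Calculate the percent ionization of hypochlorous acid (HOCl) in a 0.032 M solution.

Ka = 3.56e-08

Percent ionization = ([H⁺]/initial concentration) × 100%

Using Ka equilibrium: x² + Ka×x - Ka×C = 0. Solving: [H⁺] = 3.3734e-05. Percent = (3.3734e-05/0.032) × 100

Percent ionization = 0.105%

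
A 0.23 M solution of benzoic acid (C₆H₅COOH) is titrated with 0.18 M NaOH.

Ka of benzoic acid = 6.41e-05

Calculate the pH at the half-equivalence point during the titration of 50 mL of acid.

At half-equivalence [HA] = [A⁻], so Henderson-Hasselbalch gives pH = pKa = -log(6.41e-05) = 4.19.

pH = pKa = 4.19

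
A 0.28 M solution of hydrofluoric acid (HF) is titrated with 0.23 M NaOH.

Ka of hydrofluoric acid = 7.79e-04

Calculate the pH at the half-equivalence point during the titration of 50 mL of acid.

At half-equivalence [HA] = [A⁻], so Henderson-Hasselbalch gives pH = pKa = -log(7.79e-04) = 3.11.

pH = pKa = 3.11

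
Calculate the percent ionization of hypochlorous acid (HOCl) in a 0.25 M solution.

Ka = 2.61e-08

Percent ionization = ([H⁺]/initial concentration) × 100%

Using Ka equilibrium: x² + Ka×x - Ka×C = 0. Solving: [H⁺] = 8.0764e-05. Percent = (8.0764e-05/0.25) × 100

Percent ionization = 0.0323%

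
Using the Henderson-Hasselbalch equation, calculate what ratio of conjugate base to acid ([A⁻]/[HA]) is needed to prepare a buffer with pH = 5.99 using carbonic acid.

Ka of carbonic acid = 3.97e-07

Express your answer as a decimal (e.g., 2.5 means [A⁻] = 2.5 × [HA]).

pKa = -log(3.97e-07) = 6.4012. pH = pKa + log([A⁻]/[HA]), so log([A⁻]/[HA]) = pH − pKa = 5.99 − 6.4012 = -0.4112. [A⁻]/[HA] = 10^(-0.4112) = 0.388

[A⁻]/[HA] = 0.388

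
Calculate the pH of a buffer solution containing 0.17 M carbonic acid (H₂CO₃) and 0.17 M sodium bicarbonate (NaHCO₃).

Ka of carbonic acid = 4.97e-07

pKa = -log(4.97e-07) = 6.30. pH = pKa + log([A⁻]/[HA]) = 6.30 + log(0.17/0.17)

pH = 6.30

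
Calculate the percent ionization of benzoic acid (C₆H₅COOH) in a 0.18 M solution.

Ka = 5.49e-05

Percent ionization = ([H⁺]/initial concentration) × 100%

Using Ka equilibrium: x² + Ka×x - Ka×C = 0. Solving: [H⁺] = 3.1162e-03. Percent = (3.1162e-03/0.18) × 100

Percent ionization = 1.73%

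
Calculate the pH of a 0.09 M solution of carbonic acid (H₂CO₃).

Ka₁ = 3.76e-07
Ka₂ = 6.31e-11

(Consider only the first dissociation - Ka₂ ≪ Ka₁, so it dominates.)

First dissociation dominates. From Ka₁ = [H⁺][HA⁻]/[H₂A], x² + Ka₁·x − Ka₁·C = 0 with C = 0.09 M and Ka₁ = 3.76e-07. Solving: [H⁺] = (−Ka₁ + √(Ka₁² + 4·Ka₁·C)) / 2 = 1.8377e-04 M. pH = -log(1.8377e-04) = 3.74.

pH = 3.74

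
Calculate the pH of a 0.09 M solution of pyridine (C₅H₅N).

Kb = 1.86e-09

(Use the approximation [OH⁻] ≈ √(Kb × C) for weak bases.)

[OH⁻] = √(Kb × C) = √(1.86e-09 × 0.09) = 1.2938e-05. pOH = 4.89, pH = 14 - pOH

pH = 9.11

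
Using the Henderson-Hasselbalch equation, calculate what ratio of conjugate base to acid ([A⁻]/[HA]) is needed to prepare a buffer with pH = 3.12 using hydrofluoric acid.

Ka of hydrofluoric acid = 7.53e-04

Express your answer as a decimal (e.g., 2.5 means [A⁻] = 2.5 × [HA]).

pKa = -log(7.53e-04) = 3.1232. pH = pKa + log([A⁻]/[HA]), so log([A⁻]/[HA]) = pH − pKa = 3.12 − 3.1232 = -0.0032. [A⁻]/[HA] = 10^(-0.0032) = 0.993

[A⁻]/[HA] = 0.993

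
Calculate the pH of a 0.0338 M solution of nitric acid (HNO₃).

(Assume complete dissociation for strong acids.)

[H⁺] = 0.0338 M for strong acid. pH = -log[H⁺] = -log(0.0338)

pH = 1.47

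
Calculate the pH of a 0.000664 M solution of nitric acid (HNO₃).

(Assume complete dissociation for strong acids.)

[H⁺] = 0.000664 M for strong acid. pH = -log[H⁺] = -log(0.000664)

pH = 3.18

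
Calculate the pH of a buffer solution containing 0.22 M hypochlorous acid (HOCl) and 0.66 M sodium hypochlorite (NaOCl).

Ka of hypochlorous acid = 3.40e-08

pKa = -log(3.40e-08) = 7.47. pH = pKa + log([A⁻]/[HA]) = 7.47 + log(0.66/0.22)

pH = 7.95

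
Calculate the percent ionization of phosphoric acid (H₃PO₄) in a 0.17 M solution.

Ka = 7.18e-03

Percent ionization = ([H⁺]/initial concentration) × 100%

Using Ka equilibrium: x² + Ka×x - Ka×C = 0. Solving: [H⁺] = 3.1531e-02. Percent = (3.1531e-02/0.17) × 100

Percent ionization = 18.5%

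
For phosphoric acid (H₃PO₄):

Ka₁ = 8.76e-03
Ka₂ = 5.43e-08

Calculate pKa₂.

pKa₂ = -log(Ka₂) = -log(5.43e-08) = 7.27.

pK_{a2} = 7.27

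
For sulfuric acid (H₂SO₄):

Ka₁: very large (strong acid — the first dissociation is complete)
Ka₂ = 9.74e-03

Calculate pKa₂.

pKa₂ = -log(Ka₂) = -log(9.74e-03) = 2.01.

pK_{a2} = 2.01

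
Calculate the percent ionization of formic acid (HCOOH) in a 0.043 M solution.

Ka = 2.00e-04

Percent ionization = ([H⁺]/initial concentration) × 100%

Using Ka equilibrium: x² + Ka×x - Ka×C = 0. Solving: [H⁺] = 2.8343e-03. Percent = (2.8343e-03/0.043) × 100

Percent ionization = 6.59%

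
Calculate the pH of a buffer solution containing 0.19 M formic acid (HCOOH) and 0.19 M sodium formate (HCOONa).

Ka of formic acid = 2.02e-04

pKa = -log(2.02e-04) = 3.69. pH = pKa + log([A⁻]/[HA]) = 3.69 + log(0.19/0.19)

pH = 3.69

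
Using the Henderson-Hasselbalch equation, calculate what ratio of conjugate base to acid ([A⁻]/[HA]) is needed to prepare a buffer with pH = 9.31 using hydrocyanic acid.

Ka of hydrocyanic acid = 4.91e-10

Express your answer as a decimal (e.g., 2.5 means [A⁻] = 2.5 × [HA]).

pKa = -log(4.91e-10) = 9.3089. pH = pKa + log([A⁻]/[HA]), so log([A⁻]/[HA]) = pH − pKa = 9.31 − 9.3089 = 0.0011. [A⁻]/[HA] = 10^(0.0011) = 1.00

[A⁻]/[HA] = 1.00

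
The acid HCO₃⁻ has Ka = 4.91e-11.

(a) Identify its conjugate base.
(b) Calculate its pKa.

(a) The conjugate base is formed by removing one H⁺ from HCO₃⁻, giving CO₃²⁻. (b) pKa = -log(Ka) = -log(4.91e-11) = 10.31.

Conjugate base: CO₃²⁻; pK_a = 10.31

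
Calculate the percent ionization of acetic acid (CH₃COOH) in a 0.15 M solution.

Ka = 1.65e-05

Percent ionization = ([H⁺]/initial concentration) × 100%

Using Ka equilibrium: x² + Ka×x - Ka×C = 0. Solving: [H⁺] = 1.5650e-03. Percent = (1.5650e-03/0.15) × 100

Percent ionization = 1.04%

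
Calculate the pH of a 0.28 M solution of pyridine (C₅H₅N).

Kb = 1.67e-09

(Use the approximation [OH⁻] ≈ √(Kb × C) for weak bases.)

[OH⁻] = √(Kb × C) = √(1.67e-09 × 0.28) = 2.1624e-05. pOH = 4.67, pH = 14 - pOH

pH = 9.33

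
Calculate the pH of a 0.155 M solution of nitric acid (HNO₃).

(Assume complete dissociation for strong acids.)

[H⁺] = 0.155 M for strong acid. pH = -log[H⁺] = -log(0.155)

pH = 0.81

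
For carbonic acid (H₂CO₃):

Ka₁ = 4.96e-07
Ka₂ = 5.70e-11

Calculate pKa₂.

pKa₂ = -log(Ka₂) = -log(5.70e-11) = 10.24.

pK_{a2} = 10.24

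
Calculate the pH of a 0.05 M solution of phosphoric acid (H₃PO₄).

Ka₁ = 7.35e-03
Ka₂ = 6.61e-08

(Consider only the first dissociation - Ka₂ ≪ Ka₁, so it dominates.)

First dissociation dominates. From Ka₁ = [H⁺][HA⁻]/[H₂A], x² + Ka₁·x − Ka₁·C = 0 with C = 0.05 M and Ka₁ = 7.35e-03. Solving: [H⁺] = (−Ka₁ + √(Ka₁² + 4·Ka₁·C)) / 2 = 1.5844e-02 M. pH = -log(1.5844e-02) = 1.80.

pH = 1.80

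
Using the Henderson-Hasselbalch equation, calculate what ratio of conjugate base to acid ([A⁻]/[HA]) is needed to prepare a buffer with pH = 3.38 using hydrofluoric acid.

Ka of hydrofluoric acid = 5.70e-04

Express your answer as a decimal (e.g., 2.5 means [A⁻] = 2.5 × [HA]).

pKa = -log(5.70e-04) = 3.2441. pH = pKa + log([A⁻]/[HA]), so log([A⁻]/[HA]) = pH − pKa = 3.38 − 3.2441 = 0.1359. [A⁻]/[HA] = 10^(0.1359) = 1.37

[A⁻]/[HA] = 1.37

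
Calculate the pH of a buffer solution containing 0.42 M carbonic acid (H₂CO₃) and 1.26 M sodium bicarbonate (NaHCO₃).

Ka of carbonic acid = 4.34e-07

pKa = -log(4.34e-07) = 6.36. pH = pKa + log([A⁻]/[HA]) = 6.36 + log(1.26/0.42)

pH = 6.84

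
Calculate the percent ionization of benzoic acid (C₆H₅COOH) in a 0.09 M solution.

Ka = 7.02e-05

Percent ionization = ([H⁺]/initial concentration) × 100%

Using Ka equilibrium: x² + Ka×x - Ka×C = 0. Solving: [H⁺] = 2.4787e-03. Percent = (2.4787e-03/0.09) × 100

Percent ionization = 2.75%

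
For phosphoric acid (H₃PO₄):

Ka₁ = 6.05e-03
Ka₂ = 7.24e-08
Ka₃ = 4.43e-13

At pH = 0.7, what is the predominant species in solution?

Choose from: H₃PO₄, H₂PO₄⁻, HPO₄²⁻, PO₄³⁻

pKa₁ = 2.22, pKa₂ = 7.14, pKa₃ = 12.35. For a polyprotic acid the predominant species crosses at each pKa: below pKa_n the protonated form dominates, above it the deprotonated form does. At pH = 0.7, the predominant species is H₃PO₄.

H₃PO₄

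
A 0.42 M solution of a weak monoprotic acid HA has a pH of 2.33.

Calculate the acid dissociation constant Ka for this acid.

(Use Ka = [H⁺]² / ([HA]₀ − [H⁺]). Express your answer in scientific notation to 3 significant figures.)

[H⁺] = 10^(−pH) = 10^(−2.33) = 4.677e-03 M. For HA ⇌ H⁺ + A⁻, Ka = [H⁺][A⁻]/[HA] = [H⁺]² / ([HA]₀ − [H⁺]) = (4.677e-03)² / (0.42 − 4.677e-03) = 5.27e-05.

K_a = 5.27e-05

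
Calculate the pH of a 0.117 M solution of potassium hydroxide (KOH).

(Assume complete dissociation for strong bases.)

[OH⁻] = 0.117 M for strong base. pOH = -log[OH⁻] = 0.93, pH = 14 - pOH

pH = 13.07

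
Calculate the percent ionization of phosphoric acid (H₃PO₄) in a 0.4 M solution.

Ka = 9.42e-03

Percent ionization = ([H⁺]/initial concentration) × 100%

Using Ka equilibrium: x² + Ka×x - Ka×C = 0. Solving: [H⁺] = 5.6854e-02. Percent = (5.6854e-02/0.4) × 100

Percent ionization = 14.2%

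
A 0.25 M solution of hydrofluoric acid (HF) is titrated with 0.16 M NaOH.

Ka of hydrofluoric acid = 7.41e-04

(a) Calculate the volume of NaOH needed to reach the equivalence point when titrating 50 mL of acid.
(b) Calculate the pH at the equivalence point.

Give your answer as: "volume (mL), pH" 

moles acid = 0.25 × 50/1000 = 0.0125 mol; V_base = moles/0.16 × 1000 = 78.1 mL. At equivalence only the conjugate base is present: [A⁻] = 0.0125/0.128 = 9.7561e-02 M. Kb = Kw/Ka = 1.35e-11; [OH⁻] = √(Kb × [A⁻]) = 1.1474e-06; pOH = 5.94; pH = 14 - pOH = 8.06.

V = 78.1 mL, pH = 8.06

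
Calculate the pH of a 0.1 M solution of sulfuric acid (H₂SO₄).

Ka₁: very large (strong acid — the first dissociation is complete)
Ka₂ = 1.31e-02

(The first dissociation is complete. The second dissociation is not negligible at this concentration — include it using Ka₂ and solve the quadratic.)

First dissociation is complete: [H⁺]₀ = [HSO₄⁻]₀ = C = 0.1 M. Second dissociation HSO₄⁻ ⇌ H⁺ + SO₄²⁻: let x = [SO₄²⁻]. Ka₂ = (C + x)·x / (C − x) = 1.31e-02 → x² + (C + Ka₂)·x − Ka₂·C = 0 → x² + 0.11310·x − 1.310e-03 = 0. x = (−0.11310 + √(0.11310² + 4 × 1.310e-03)) / 2 = 1.0591e-02 M. [H⁺] = C + x = 0.1 + 1.0591e-02 = 1.1059e-01 M. pH = -log(1.1059e-01) = 0.96.

pH = 0.96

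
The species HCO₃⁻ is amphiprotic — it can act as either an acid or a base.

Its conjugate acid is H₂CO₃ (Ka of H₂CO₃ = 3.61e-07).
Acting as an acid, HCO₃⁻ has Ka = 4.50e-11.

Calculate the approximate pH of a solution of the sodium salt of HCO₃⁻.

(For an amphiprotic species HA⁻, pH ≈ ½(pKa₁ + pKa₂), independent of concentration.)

pKa₁ = -log(3.61e-07) = 6.44; pKa₂ = -log(4.50e-11) = 10.35. For an amphiprotic species, pH ≈ ½(pKa₁ + pKa₂) = ½(6.44 + 10.35) = 8.39.

pH = 8.39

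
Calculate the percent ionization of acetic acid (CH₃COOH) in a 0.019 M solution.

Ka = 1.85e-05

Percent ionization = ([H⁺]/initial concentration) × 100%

Using Ka equilibrium: x² + Ka×x - Ka×C = 0. Solving: [H⁺] = 5.8370e-04. Percent = (5.8370e-04/0.019) × 100

Percent ionization = 3.07%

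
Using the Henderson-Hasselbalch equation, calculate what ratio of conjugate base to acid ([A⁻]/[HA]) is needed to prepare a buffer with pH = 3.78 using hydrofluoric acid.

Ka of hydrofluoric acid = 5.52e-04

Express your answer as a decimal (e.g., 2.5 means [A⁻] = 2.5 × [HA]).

pKa = -log(5.52e-04) = 3.2581. pH = pKa + log([A⁻]/[HA]), so log([A⁻]/[HA]) = pH − pKa = 3.78 − 3.2581 = 0.5219. [A⁻]/[HA] = 10^(0.5219) = 3.33

[A⁻]/[HA] = 3.33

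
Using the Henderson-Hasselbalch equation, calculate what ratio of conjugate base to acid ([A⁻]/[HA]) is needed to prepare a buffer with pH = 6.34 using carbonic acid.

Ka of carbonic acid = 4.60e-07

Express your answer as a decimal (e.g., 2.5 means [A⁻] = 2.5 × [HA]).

pKa = -log(4.60e-07) = 6.3372. pH = pKa + log([A⁻]/[HA]), so log([A⁻]/[HA]) = pH − pKa = 6.34 − 6.3372 = 0.0028. [A⁻]/[HA] = 10^(0.0028) = 1.01

[A⁻]/[HA] = 1.01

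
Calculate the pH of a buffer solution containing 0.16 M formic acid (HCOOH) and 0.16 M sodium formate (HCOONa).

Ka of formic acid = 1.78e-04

pKa = -log(1.78e-04) = 3.75. pH = pKa + log([A⁻]/[HA]) = 3.75 + log(0.16/0.16)

pH = 3.75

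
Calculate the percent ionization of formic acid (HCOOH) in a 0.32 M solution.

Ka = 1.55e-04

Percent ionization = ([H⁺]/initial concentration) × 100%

Using Ka equilibrium: x² + Ka×x - Ka×C = 0. Solving: [H⁺] = 6.9657e-03. Percent = (6.9657e-03/0.32) × 100

Percent ionization = 2.18%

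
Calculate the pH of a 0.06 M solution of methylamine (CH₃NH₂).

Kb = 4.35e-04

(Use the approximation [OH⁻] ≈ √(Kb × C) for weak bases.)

[OH⁻] = √(Kb × C) = √(4.35e-04 × 0.06) = 5.1088e-03. pOH = 2.29, pH = 14 - pOH

pH = 11.71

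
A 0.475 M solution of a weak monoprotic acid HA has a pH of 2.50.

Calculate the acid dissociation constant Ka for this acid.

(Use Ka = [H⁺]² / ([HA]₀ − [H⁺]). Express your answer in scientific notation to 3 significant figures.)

[H⁺] = 10^(−pH) = 10^(−2.50) = 3.162e-03 M. For HA ⇌ H⁺ + A⁻, Ka = [H⁺][A⁻]/[HA] = [H⁺]² / ([HA]₀ − [H⁺]) = (3.162e-03)² / (0.475 − 3.162e-03) = 2.12e-05.

K_a = 2.12e-05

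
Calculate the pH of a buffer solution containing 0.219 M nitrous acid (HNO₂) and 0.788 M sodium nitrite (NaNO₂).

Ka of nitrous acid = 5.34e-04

pKa = -log(5.34e-04) = 3.27. pH = pKa + log([A⁻]/[HA]) = 3.27 + log(0.788/0.219)

pH = 3.83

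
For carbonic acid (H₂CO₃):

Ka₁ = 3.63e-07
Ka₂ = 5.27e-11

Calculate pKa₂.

pKa₂ = -log(Ka₂) = -log(5.27e-11) = 10.28.

pK_{a2} = 10.28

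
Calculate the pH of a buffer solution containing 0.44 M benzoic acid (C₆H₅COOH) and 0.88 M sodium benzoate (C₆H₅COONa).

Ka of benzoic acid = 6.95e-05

pKa = -log(6.95e-05) = 4.16. pH = pKa + log([A⁻]/[HA]) = 4.16 + log(0.88/0.44)

pH = 4.46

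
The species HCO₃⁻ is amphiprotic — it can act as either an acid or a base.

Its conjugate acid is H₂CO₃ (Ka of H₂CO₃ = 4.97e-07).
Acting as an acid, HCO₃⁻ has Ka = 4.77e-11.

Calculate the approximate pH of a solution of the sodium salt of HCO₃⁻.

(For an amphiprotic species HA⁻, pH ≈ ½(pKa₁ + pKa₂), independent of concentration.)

pKa₁ = -log(4.97e-07) = 6.30; pKa₂ = -log(4.77e-11) = 10.32. For an amphiprotic species, pH ≈ ½(pKa₁ + pKa₂) = ½(6.30 + 10.32) = 8.31.

pH = 8.31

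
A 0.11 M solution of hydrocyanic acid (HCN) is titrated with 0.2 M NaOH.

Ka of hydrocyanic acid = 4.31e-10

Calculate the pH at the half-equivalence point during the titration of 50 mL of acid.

At half-equivalence [HA] = [A⁻], so Henderson-Hasselbalch gives pH = pKa = -log(4.31e-10) = 9.37.

pH = pKa = 9.37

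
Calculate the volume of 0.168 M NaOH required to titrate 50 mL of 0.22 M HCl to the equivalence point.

At equivalence: moles acid = moles base. moles HCl = 0.22 × 50/1000 = 0.011 mol. V_base = moles / 0.168 × 1000 = 65.5 mL.

V_{base} = 65.5 mL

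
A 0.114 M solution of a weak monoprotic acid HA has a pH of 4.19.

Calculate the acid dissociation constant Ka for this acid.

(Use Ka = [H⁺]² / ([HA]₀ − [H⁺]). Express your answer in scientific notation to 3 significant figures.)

[H⁺] = 10^(−pH) = 10^(−4.19) = 6.457e-05 M. For HA ⇌ H⁺ + A⁻, Ka = [H⁺][A⁻]/[HA] = [H⁺]² / ([HA]₀ − [H⁺]) = (6.457e-05)² / (0.114 − 6.457e-05) = 3.66e-08.

K_a = 3.66e-08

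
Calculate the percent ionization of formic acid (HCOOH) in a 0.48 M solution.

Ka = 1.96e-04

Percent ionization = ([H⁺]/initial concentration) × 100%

Using Ka equilibrium: x² + Ka×x - Ka×C = 0. Solving: [H⁺] = 9.6020e-03. Percent = (9.6020e-03/0.48) × 100

Percent ionization = 2%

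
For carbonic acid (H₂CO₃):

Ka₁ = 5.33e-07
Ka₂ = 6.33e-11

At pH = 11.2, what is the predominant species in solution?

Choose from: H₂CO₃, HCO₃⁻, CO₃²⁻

pKa₁ = 6.27, pKa₂ = 10.20. For a polyprotic acid the predominant species crosses at each pKa: below pKa_n the protonated form dominates, above it the deprotonated form does. At pH = 11.2, the predominant species is CO₃²⁻.

CO₃²⁻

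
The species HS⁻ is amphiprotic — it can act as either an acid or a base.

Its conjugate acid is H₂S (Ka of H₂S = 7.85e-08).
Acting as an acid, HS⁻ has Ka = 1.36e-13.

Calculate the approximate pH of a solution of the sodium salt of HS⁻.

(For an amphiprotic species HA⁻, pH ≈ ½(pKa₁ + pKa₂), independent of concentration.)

pKa₁ = -log(7.85e-08) = 7.11; pKa₂ = -log(1.36e-13) = 12.87. For an amphiprotic species, pH ≈ ½(pKa₁ + pKa₂) = ½(7.11 + 12.87) = 9.99.

pH = 9.99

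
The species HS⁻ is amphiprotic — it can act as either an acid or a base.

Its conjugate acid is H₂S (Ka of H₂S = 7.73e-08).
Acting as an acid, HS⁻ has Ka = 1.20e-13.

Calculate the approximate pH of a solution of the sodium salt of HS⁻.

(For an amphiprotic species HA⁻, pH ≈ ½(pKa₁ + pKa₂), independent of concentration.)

pKa₁ = -log(7.73e-08) = 7.11; pKa₂ = -log(1.20e-13) = 12.92. For an amphiprotic species, pH ≈ ½(pKa₁ + pKa₂) = ½(7.11 + 12.92) = 10.02.

pH = 10.02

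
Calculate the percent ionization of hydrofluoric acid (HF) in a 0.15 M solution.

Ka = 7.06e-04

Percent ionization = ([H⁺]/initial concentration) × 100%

Using Ka equilibrium: x² + Ka×x - Ka×C = 0. Solving: [H⁺] = 9.9438e-03. Percent = (9.9438e-03/0.15) × 100

Percent ionization = 6.63%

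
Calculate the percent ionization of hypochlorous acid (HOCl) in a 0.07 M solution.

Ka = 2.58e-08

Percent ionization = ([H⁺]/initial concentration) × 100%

Using Ka equilibrium: x² + Ka×x - Ka×C = 0. Solving: [H⁺] = 4.2484e-05. Percent = (4.2484e-05/0.07) × 100

Percent ionization = 0.0607%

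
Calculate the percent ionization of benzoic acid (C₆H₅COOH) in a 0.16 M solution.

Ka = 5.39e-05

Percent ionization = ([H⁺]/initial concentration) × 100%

Using Ka equilibrium: x² + Ka×x - Ka×C = 0. Solving: [H⁺] = 2.9098e-03. Percent = (2.9098e-03/0.16) × 100

Percent ionization = 1.82%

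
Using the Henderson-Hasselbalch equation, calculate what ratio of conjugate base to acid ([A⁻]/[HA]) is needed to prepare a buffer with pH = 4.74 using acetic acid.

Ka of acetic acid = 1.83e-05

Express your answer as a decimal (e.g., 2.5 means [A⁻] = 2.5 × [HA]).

pKa = -log(1.83e-05) = 4.7375. pH = pKa + log([A⁻]/[HA]), so log([A⁻]/[HA]) = pH − pKa = 4.74 − 4.7375 = 0.0025. [A⁻]/[HA] = 10^(0.0025) = 1.01

[A⁻]/[HA] = 1.01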